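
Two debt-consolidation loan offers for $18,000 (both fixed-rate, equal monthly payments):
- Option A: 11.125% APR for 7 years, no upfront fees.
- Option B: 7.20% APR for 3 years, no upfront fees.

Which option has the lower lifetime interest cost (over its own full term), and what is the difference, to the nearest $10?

Option B by $5,920

Option A: monthly rate = 11.125%/12 = 0.0092708; payment = 18,000 × 0.0092708 / (1 − (1+0.0092708)^−84) = $309.39.
Total interest on Option A = 84 × $309.39 − $18,000 = $7,988.76.
Option B: at 7.20% the monthly rate is 0.0060000, so the payment is 18,000 × 0.0060000 / (1 − 1.0060000^−36) = $557.44.
Total interest on Option B = 36 × $557.44 − $18,000 = $2,067.84.
Option B is lower by $5,920.92.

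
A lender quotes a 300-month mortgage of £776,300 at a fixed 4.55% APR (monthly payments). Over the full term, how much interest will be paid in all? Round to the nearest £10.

£524,800

Monthly rate = 4.55%/12 = 0.0037917; payment = 776,300 × 0.0037917 / (1 − (1+0.0037917)^−300) = £4,336.99.
Total paid = 300 × £4,336.99 = £1,301,097.00; interest = £1,301,097.00 − £776,300 = £524,797.00.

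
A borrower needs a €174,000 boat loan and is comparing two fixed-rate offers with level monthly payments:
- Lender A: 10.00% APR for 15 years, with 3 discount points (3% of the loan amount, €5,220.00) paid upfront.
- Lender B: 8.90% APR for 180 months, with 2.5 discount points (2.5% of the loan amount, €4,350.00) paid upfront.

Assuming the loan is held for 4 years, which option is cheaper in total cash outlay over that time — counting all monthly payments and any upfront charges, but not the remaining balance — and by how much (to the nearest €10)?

Lender B by €6,410

Lender A: at 10.00% the monthly rate is 0.0083333, so the payment is 174,000 × 0.0083333 / (1 − 1.0083333^−180) = €1,869.81.
Lender B: monthly rate = 8.9%/12 = 0.0074167; payment = 174,000 × 0.0074167 / (1 − (1+0.0074167)^−180) = €1,754.49.
Over 48 months: Lender A costs 48 × €1,869.81 + €5,220.00 = €94,970.88; Lender B costs 48 × €1,754.49 + €4,350.00 = €88,565.52.
Lender B is cheaper by €94,970.88 − €88,565.52 = €6,405.36.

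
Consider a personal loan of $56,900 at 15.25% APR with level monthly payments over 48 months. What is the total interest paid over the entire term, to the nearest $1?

Monthly rate = 15.25%/12 = 0.0127083; payment = 56,900 × 0.0127083 / (1 − (1+0.0127083)^−48) = $1,590.79.
Total paid = 48 × $1,590.79 = $76,357.92; interest = $76,357.92 − $56,900 = $19,457.92.

$19,458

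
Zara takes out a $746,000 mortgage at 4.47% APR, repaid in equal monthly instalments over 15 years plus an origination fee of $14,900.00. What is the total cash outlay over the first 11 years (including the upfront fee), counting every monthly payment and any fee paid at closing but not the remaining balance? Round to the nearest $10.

At 4.47% the monthly rate is 0.0037250, so the payment is 746,000 × 0.0037250 / (1 − 1.0037250^−180) = $5,695.42.
Total outlay = 132 × $5,695.42 + $14,900.00 = $766,695.44.

$766,700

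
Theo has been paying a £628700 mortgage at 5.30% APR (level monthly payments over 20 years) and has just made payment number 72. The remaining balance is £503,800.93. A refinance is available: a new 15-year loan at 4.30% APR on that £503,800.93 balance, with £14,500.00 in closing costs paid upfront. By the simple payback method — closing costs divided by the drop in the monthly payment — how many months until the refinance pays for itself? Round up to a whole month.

33 months

Current payment = 628,700 × 5.3%/12 / (1 − (1+0.0044167)^−240) = £4,254.04.
Refinanced payment = 503,800.93 × 0.0035833 / (1 − (1+0.0035833)^−180) = £3,802.75.
Monthly savings = £4,254.04 − £3,802.75 = £451.29.
Break-even = £14,500.00 / £451.29 = 32.13 → 33 months.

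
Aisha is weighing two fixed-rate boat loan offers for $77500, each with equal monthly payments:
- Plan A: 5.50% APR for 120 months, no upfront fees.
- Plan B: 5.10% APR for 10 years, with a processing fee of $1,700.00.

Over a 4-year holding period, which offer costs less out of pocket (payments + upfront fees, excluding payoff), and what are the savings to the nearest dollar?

Plan A: monthly rate = 5.5%/12 = 0.0045833; payment = 77,500 × 0.0045833 / (1 − (1+0.0045833)^−120) = $841.08.
Plan B: at 5.10% the monthly rate is 0.0042500, so the payment is 77,500 × 0.0042500 / (1 − 1.0042500^−120) = $825.80.
Over 48 months: Plan A costs 48 × $841.08 = $40,371.84; Plan B costs 48 × $825.80 + $1,700.00 = $41,338.40.
Plan A is cheaper by $41,338.40 − $40,371.84 = $966.56.

Plan A by $967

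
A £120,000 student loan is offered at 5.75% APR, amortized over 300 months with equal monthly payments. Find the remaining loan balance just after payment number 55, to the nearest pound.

With monthly rate i = 5.75%/12 = 0.0047917, the balance after k of n payments is P · [(1+i)^n − (1+i)^k] / [(1+i)^n − 1].
(1+0.0047917)^300 = 4.19572837 and (1+0.0047917)^55 = 1.30071261, so the balance is 120,000 × (4.19572837 − 1.30071261) / (4.19572837 − 1) = £108,708.20.

£108,708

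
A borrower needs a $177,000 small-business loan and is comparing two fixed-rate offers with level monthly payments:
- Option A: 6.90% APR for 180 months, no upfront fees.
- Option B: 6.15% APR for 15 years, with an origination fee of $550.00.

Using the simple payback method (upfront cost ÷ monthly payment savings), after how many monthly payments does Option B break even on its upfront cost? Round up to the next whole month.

Option A: at 6.90% the monthly rate is 0.0057500, so the payment is 177,000 × 0.0057500 / (1 − 1.0057500^−180) = $1,581.05.
Option B: monthly rate = 6.15%/12 = 0.0051250; payment = 177,000 × 0.0051250 / (1 − (1+0.0051250)^−180) = $1,508.01.
Monthly savings = $1,581.05 − $1,508.01 = $73.04.
Break-even = $550.00 / $73.04 = 7.53 → 8 months.

8 months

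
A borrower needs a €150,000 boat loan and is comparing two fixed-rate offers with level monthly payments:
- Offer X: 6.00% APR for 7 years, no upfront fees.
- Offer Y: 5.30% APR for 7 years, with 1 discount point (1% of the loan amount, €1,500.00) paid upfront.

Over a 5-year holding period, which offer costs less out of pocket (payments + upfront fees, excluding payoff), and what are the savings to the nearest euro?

Offer Y by €1,499

Offer X: monthly rate = 6%/12 = 0.0050000; payment = 150,000 × 0.0050000 / (1 − (1+0.0050000)^−84) = €2,191.28.
Offer Y: at 5.30% the monthly rate is 0.0044167, so the payment is 150,000 × 0.0044167 / (1 − 1.0044167^−84) = €2,141.30.
Over 60 months: Offer X costs 60 × €2,191.28 = €131,476.80; Offer Y costs 60 × €2,141.30 + €1,500.00 = €129,978.00.
Offer Y is cheaper by €131,476.80 − €129,978.00 = €1,498.80.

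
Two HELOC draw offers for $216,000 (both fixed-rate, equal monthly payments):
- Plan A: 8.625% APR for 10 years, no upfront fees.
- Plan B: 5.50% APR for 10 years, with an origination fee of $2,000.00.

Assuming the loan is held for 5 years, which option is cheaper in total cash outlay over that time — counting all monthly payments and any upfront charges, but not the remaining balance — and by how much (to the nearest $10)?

Plan B by $18,900

Plan A: at 8.625% the monthly rate is 0.0071875, so the payment is 216,000 × 0.0071875 / (1 − 1.0071875^−120) = $2,692.55.
Plan B: at 5.50% the monthly rate is 0.0045833, so the payment is 216,000 × 0.0045833 / (1 − 1.0045833^−120) = $2,344.17.
Over 60 months: Plan A costs 60 × $2,692.55 = $161,553.00; Plan B costs 60 × $2,344.17 + $2,000.00 = $142,650.20.
Plan B is cheaper by $161,553.00 − $142,650.20 = $18,902.80.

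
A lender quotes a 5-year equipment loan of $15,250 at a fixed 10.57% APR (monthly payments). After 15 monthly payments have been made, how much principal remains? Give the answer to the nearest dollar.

With monthly rate i = 10.57%/12 = 0.0088083, the balance after k of n payments is P · [(1+i)^n − (1+i)^k] / [(1+i)^n − 1].
(1+0.0088083)^60 = 1.69246488 and (1+0.0088083)^15 = 1.14059094, so the balance is 15,250 × (1.69246488 − 1.14059094) / (1.69246488 − 1) = $12,153.80.

$12,154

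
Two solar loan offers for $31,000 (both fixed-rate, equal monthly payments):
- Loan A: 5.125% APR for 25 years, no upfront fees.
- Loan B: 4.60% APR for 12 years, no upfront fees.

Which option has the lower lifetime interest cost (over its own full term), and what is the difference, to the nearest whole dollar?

Loan A: at 5.125% the monthly rate is 0.0042708, so the payment is 31,000 × 0.0042708 / (1 − 1.0042708^−300) = $183.49.
Total interest on Loan A = 300 × $183.49 − $31,000 = $24,047.00.
Loan B: at 4.60% the monthly rate is 0.0038333, so the payment is 31,000 × 0.0038333 / (1 − 1.0038333^−144) = $280.54.
Total interest on Loan B = 144 × $280.54 − $31,000 = $9,397.76.
Loan B is lower by $14,649.24.

Loan B by $14,649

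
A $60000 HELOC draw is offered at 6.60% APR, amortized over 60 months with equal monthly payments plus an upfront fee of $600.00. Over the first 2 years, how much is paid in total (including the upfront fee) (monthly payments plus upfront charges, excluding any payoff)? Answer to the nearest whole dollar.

Monthly rate = 6.6%/12 = 0.0055000; payment = 60,000 × 0.0055000 / (1 − (1+0.0055000)^−60) = $1,176.78.
Total outlay = 24 × $1,176.78 + $600.00 = $28,842.72.

$28,843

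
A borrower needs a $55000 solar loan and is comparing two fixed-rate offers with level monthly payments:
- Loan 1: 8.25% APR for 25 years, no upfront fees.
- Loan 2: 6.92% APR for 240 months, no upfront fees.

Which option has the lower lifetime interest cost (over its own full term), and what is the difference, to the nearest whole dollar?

Loan 2 by $28,388

Loan 1: monthly rate = 8.25%/12 = 0.0068750; payment = 55,000 × 0.0068750 / (1 − (1+0.0068750)^−300) = $433.65.
Total interest on Loan 1 = 300 × $433.65 − $55,000 = $75,095.00.
Loan 2: at 6.92% the monthly rate is 0.0057667, so the payment is 55,000 × 0.0057667 / (1 − 1.0057667^−240) = $423.78.
Total interest on Loan 2 = 240 × $423.78 − $55,000 = $46,707.20.
Loan 2 is lower by $28,387.80.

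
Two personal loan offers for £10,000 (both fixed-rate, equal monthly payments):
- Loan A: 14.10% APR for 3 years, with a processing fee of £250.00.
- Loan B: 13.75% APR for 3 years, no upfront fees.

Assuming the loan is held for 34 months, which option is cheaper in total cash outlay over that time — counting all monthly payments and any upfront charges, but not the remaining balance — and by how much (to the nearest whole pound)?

Loan B by £308

Loan A: at 14.10% the monthly rate is 0.0117500, so the payment is 10,000 × 0.0117500 / (1 − 1.0117500^−36) = £342.26.
Loan B: monthly rate = 13.75%/12 = 0.0114583; payment = 10,000 × 0.0114583 / (1 − (1+0.0114583)^−36) = £340.56.
Over 34 months: Loan A costs 34 × £342.26 + £250.00 = £11,886.84; Loan B costs 34 × £340.56 = £11,579.04.
Loan B is cheaper by £11,886.84 − £11,579.04 = £307.80.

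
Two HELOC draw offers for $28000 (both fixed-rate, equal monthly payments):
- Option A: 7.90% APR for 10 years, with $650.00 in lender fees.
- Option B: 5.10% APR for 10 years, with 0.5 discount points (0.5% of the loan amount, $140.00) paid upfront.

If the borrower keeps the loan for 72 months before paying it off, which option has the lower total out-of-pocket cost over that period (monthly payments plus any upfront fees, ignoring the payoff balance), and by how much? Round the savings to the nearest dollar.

Option B by $3,382

Option A: monthly rate = 7.9%/12 = 0.0065833; payment = 28,000 × 0.0065833 / (1 − (1+0.0065833)^−120) = $338.24.
Option B: at 5.10% the monthly rate is 0.0042500, so the payment is 28,000 × 0.0042500 / (1 − 1.0042500^−120) = $298.35.
Over 72 months: Option A costs 72 × $338.24 + $650.00 = $25,003.28; Option B costs 72 × $298.35 + $140.00 = $21,621.20.
Option B is cheaper by $25,003.28 − $21,621.20 = $3,382.08.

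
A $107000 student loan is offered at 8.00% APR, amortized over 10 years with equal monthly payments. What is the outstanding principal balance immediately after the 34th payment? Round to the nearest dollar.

With monthly rate i = 8%/12 = 0.0066667, the balance after k of n payments is P · [(1+i)^n − (1+i)^k] / [(1+i)^n − 1].
(1+0.0066667)^120 = 2.21964023 and (1+0.0066667)^34 = 1.25346843, so the balance is 107,000 × (2.21964023 − 1.25346843) / (2.21964023 − 1) = $84,763.01.

$84,763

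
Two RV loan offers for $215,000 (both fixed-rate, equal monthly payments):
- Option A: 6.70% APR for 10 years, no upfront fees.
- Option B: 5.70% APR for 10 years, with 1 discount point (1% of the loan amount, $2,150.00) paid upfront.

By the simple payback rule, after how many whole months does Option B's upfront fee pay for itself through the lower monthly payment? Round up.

20 months

Option A: at 6.70% the monthly rate is 0.0055833, so the payment is 215,000 × 0.0055833 / (1 − 1.0055833^−120) = $2,463.22.
Option B: monthly rate = 5.7%/12 = 0.0047500; payment = 215,000 × 0.0047500 / (1 − (1+0.0047500)^−120) = $2,354.68.
Monthly savings = $2,463.22 − $2,354.68 = $108.54.
Break-even = $2,150.00 / $108.54 = 19.81 → 20 months.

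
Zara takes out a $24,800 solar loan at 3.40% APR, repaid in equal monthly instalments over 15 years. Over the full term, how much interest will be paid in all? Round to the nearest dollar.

$6,894

Monthly rate = 3.4%/12 = 0.0028333; payment = 24,800 × 0.0028333 / (1 − (1+0.0028333)^−180) = $176.08.
Total paid = 180 × $176.08 = $31,694.40; interest = $31,694.40 − $24,800 = $6,894.40.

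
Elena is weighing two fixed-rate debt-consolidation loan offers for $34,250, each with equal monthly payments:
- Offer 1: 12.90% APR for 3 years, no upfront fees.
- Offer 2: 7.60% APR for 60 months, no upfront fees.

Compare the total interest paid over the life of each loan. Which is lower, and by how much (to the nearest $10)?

Offer 2 by $210

Offer 1: at 12.90% the monthly rate is 0.0107500, so the payment is 34,250 × 0.0107500 / (1 − 1.0107500^−36) = $1,152.37.
Total interest on Offer 1 = 36 × $1,152.37 − $34,250 = $7,235.32.
Offer 2: at 7.60% the monthly rate is 0.0063333, so the payment is 34,250 × 0.0063333 / (1 − 1.0063333^−60) = $687.93.
Total interest on Offer 2 = 60 × $687.93 − $34,250 = $7,025.80.
Offer 2 is lower by $209.52.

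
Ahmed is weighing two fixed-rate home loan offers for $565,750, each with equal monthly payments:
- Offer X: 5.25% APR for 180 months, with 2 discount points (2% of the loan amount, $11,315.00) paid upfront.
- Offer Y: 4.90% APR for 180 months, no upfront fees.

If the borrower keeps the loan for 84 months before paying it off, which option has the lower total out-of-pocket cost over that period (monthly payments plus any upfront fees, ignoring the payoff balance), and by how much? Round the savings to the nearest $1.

Offer X: at 5.25% the monthly rate is 0.0043750, so the payment is 565,750 × 0.0043750 / (1 − 1.0043750^−180) = $4,547.94.
Offer Y: at 4.90% the monthly rate is 0.0040833, so the payment is 565,750 × 0.0040833 / (1 − 1.0040833^−180) = $4,444.50.
Over 84 months: Offer X costs 84 × $4,547.94 + $11,315.00 = $393,341.96; Offer Y costs 84 × $4,444.50 = $373,338.00.
Offer Y is cheaper by $393,341.96 − $373,338.00 = $20,003.96.

Offer Y by $20,004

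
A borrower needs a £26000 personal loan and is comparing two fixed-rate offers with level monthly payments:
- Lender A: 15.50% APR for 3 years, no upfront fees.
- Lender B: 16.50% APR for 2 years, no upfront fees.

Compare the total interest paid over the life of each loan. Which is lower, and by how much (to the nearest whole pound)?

Lender B by £1,974

Lender A: at 15.50% the monthly rate is 0.0129167, so the payment is 26,000 × 0.0129167 / (1 − 1.0129167^−36) = £907.68.
Total interest on Lender A = 36 × £907.68 − £26,000 = £6,676.48.
Lender B: at 16.50% the monthly rate is 0.0137500, so the payment is 26,000 × 0.0137500 / (1 − 1.0137500^−24) = £1,279.26.
Total interest on Lender B = 24 × £1,279.26 − £26,000 = £4,702.24.
Lender B is lower by £1,974.24.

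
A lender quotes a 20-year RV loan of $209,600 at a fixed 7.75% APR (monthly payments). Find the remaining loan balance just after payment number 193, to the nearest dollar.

$69,560

With monthly rate i = 7.75%/12 = 0.0064583, the balance after k of n payments is P · [(1+i)^n − (1+i)^k] / [(1+i)^n − 1].
(1+0.0064583)^240 = 4.68804775 and (1+0.0064583)^193 = 3.46409203, so the balance is 209,600 × (4.68804775 − 3.46409203) / (4.68804775 − 1) = $69,560.14.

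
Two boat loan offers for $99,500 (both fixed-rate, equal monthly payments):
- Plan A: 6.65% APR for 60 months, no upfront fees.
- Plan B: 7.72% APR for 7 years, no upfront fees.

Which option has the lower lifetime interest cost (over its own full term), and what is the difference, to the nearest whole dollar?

Plan A by $11,877

Plan A: at 6.65% the monthly rate is 0.0055417, so the payment is 99,500 × 0.0055417 / (1 − 1.0055417^−60) = $1,953.83.
Total interest on Plan A = 60 × $1,953.83 − $99,500 = $17,729.80.
Plan B: at 7.72% the monthly rate is 0.0064333, so the payment is 99,500 × 0.0064333 / (1 − 1.0064333^−84) = $1,536.98.
Total interest on Plan B = 84 × $1,536.98 − $99,500 = $29,606.32.
Plan A is lower by $11,876.52.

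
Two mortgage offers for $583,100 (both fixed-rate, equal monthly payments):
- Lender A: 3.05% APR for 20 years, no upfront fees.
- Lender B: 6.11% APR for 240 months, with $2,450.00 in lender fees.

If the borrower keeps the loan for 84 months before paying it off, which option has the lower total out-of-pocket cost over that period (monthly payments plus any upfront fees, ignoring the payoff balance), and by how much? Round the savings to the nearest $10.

Lender A by $83,600

Lender A: monthly rate = 3.05%/12 = 0.0025417; payment = 583,100 × 0.0025417 / (1 − (1+0.0025417)^−240) = $3,248.47.
Lender B: monthly rate = 6.11%/12 = 0.0050917; payment = 583,100 × 0.0050917 / (1 − (1+0.0050917)^−240) = $4,214.60.
Over 84 months: Lender A costs 84 × $3,248.47 = $272,871.48; Lender B costs 84 × $4,214.60 + $2,450.00 = $356,476.40.
Lender A is cheaper by $356,476.40 − $272,871.48 = $83,604.92.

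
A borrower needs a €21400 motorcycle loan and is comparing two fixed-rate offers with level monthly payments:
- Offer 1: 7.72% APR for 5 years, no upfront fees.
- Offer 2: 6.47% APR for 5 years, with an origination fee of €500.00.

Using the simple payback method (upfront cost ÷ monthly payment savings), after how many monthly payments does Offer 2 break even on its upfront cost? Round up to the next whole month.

40 months

Offer 1: monthly rate = 7.72%/12 = 0.0064333; payment = 21,400 × 0.0064333 / (1 − (1+0.0064333)^−60) = €431.05.
Offer 2: monthly rate = 6.47%/12 = 0.0053917; payment = 21,400 × 0.0053917 / (1 − (1+0.0053917)^−60) = €418.41.
Monthly savings = €431.05 − €418.41 = €12.64.
Break-even = €500.00 / €12.64 = 39.56 → 40 months.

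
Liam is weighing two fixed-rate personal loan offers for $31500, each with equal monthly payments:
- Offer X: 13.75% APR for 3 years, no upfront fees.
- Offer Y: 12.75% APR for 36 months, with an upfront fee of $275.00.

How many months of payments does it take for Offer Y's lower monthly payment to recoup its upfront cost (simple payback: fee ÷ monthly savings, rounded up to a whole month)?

Offer X: at 13.75% the monthly rate is 0.0114583, so the payment is 31,500 × 0.0114583 / (1 − 1.0114583^−36) = $1,072.77.
Offer Y: at 12.75% the monthly rate is 0.0106250, so the payment is 31,500 × 0.0106250 / (1 − 1.0106250^−36) = $1,057.57.
Monthly savings = $1,072.77 − $1,057.57 = $15.20.
Break-even = $275.00 / $15.20 = 18.09 → 19 months.

19 months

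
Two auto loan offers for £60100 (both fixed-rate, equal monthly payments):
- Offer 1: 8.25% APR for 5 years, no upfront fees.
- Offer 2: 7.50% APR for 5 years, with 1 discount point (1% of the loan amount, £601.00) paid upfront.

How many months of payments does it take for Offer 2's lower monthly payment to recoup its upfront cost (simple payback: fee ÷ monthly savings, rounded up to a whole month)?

Offer 1: at 8.25% the monthly rate is 0.0068750, so the payment is 60,100 × 0.0068750 / (1 − 1.0068750^−60) = £1,225.81.
Offer 2: monthly rate = 7.5%/12 = 0.0062500; payment = 60,100 × 0.0062500 / (1 − (1+0.0062500)^−60) = £1,204.28.
Monthly savings = £1,225.81 − £1,204.28 = £21.53.
Break-even = £601.00 / £21.53 = 27.91 → 28 months.

28 months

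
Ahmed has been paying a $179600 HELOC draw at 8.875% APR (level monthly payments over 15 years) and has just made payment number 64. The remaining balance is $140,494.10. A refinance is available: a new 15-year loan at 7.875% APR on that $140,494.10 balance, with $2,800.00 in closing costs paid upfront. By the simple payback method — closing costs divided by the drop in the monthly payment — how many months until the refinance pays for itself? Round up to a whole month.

Current payment = 179,600 × 8.875%/12 / (1 − (1+0.0073958)^−180) = $1,808.29.
Refinanced payment = 140,494.10 × 0.0065625 / (1 − (1+0.0065625)^−180) = $1,332.52.
Monthly savings = $1,808.29 − $1,332.52 = $475.77.
Break-even = $2,800.00 / $475.77 = 5.89 → 6 months.

6 months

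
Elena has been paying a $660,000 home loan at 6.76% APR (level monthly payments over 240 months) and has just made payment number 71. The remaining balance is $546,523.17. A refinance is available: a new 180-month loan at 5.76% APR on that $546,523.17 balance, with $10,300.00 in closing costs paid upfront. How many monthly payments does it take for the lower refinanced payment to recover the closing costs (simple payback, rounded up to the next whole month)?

22 months

Current payment = 660,000 × 6.76%/12 / (1 − (1+0.0056333)^−240) = $5,022.33.
Refinanced payment = 546,523.17 × 0.0048000 / (1 − (1+0.0048000)^−180) = $4,541.31.
Monthly savings = $5,022.33 − $4,541.31 = $481.02.
Break-even = $10,300.00 / $481.02 = 21.41 → 22 months.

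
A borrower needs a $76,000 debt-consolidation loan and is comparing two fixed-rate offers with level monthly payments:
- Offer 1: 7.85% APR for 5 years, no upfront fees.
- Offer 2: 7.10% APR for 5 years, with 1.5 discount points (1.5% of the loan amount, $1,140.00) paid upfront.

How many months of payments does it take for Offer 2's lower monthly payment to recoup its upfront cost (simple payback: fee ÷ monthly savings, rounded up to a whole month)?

Offer 1: monthly rate = 7.85%/12 = 0.0065417; payment = 76,000 × 0.0065417 / (1 − (1+0.0065417)^−60) = $1,535.56.
Offer 2: monthly rate = 7.1%/12 = 0.0059167; payment = 76,000 × 0.0059167 / (1 − (1+0.0059167)^−60) = $1,508.48.
Monthly savings = $1,535.56 − $1,508.48 = $27.08.
Break-even = $1,140.00 / $27.08 = 42.10 → 43 months.

43 months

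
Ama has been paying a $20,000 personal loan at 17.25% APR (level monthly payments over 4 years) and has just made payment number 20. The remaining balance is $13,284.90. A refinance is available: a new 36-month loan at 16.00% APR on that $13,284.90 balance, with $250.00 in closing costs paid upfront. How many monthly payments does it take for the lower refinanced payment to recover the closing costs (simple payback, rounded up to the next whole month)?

Current payment = 20,000 × 17.25%/12 / (1 − (1+0.0143750)^−48) = $579.69.
Refinanced payment = 13,284.90 × 0.0133333 / (1 − (1+0.0133333)^−36) = $467.06.
Monthly savings = $579.69 − $467.06 = $112.63.
Break-even = $250.00 / $112.63 = 2.22 → 3 months.

3 months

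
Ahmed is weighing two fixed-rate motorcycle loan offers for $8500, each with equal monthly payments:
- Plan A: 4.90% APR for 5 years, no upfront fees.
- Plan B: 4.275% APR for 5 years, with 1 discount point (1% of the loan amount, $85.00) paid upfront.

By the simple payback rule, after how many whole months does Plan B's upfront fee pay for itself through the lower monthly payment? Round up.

Plan A: monthly rate = 4.9%/12 = 0.0040833; payment = 8,500 × 0.0040833 / (1 − (1+0.0040833)^−60) = $160.02.
Plan B: at 4.275% the monthly rate is 0.0035625, so the payment is 8,500 × 0.0035625 / (1 − 1.0035625^−60) = $157.60.
Monthly savings = $160.02 − $157.60 = $2.42.
Break-even = $85.00 / $2.42 = 35.12 → 36 months.

36 months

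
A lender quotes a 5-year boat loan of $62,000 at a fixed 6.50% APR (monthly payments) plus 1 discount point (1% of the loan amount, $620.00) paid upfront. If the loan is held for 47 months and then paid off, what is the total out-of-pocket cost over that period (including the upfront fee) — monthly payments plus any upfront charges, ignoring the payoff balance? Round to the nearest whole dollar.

Monthly rate = 6.5%/12 = 0.0054167; payment = 62,000 × 0.0054167 / (1 − (1+0.0054167)^−60) = $1,213.10.
Total outlay = 47 × $1,213.10 + $620.00 = $57,635.70.

$57,636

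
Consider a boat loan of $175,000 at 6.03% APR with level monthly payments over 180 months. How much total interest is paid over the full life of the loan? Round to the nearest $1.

$91,326

Monthly rate = 6.03%/12 = 0.0050250; payment = 175,000 × 0.0050250 / (1 − (1+0.0050250)^−180) = $1,479.59.
Total paid = 180 × $1,479.59 = $266,326.20; interest = $266,326.20 − $175,000 = $91,326.20.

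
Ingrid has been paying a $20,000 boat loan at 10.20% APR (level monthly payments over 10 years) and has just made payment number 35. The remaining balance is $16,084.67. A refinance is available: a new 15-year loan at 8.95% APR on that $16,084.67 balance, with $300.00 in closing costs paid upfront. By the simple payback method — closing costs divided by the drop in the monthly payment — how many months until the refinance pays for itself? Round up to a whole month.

Current payment = 20,000 × 10.2%/12 / (1 − (1+0.0085000)^−120) = $266.52.
Refinanced payment = 16,084.67 × 0.0074583 / (1 − (1+0.0074583)^−180) = $162.66.
Monthly savings = $266.52 − $162.66 = $103.86.
Break-even = $300.00 / $103.86 = 2.89 → 3 months.

3 months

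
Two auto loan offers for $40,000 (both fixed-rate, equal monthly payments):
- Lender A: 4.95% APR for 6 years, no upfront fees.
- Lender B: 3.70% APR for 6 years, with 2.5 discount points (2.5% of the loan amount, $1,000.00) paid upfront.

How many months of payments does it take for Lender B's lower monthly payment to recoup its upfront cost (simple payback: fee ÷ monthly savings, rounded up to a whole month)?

44 months

Lender A: at 4.95% the monthly rate is 0.0041250, so the payment is 40,000 × 0.0041250 / (1 − 1.0041250^−72) = $643.27.
Lender B: monthly rate = 3.7%/12 = 0.0030833; payment = 40,000 × 0.0030833 / (1 − (1+0.0030833)^−72) = $620.35.
Monthly savings = $643.27 − $620.35 = $22.92.
Break-even = $1,000.00 / $22.92 = 43.63 → 44 months.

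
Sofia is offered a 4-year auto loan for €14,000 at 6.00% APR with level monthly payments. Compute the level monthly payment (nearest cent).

€328.79

Monthly rate = 6%/12 = 0.0050000; payment = 14,000 × 0.0050000 / (1 − (1+0.0050000)^−48) = €328.79.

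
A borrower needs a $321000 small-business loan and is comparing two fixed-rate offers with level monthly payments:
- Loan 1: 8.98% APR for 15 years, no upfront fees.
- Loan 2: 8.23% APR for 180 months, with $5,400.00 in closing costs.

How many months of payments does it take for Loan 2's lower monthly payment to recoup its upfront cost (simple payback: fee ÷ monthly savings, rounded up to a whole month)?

Loan 1: monthly rate = 8.98%/12 = 0.0074833; payment = 321,000 × 0.0074833 / (1 − (1+0.0074833)^−180) = $3,251.98.
Loan 2: at 8.23% the monthly rate is 0.0068583, so the payment is 321,000 × 0.0068583 / (1 − 1.0068583^−180) = $3,110.42.
Monthly savings = $3,251.98 − $3,110.42 = $141.56.
Break-even = $5,400.00 / $141.56 = 38.15 → 39 months.

39 months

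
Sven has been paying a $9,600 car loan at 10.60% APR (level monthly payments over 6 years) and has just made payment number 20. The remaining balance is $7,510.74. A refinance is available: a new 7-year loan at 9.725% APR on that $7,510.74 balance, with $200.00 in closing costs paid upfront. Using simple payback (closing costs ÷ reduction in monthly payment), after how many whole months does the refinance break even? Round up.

4 months

Current payment = 9,600 × 10.6%/12 / (1 − (1+0.0088333)^−72) = $180.77.
Refinanced payment = 7,510.74 × 0.0081042 / (1 − (1+0.0081042)^−84) = $123.62.
Monthly savings = $180.77 − $123.62 = $57.15.
Break-even = $200.00 / $57.15 = 3.50 → 4 months.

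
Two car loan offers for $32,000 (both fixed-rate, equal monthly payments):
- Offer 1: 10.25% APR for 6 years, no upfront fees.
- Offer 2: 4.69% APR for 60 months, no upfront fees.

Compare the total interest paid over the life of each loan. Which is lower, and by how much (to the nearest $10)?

Offer 2 by $7,010

Offer 1: at 10.25% the monthly rate is 0.0085417, so the payment is 32,000 × 0.0085417 / (1 − 1.0085417^−72) = $596.87.
Total interest on Offer 1 = 72 × $596.87 − $32,000 = $10,974.64.
Offer 2: monthly rate = 4.69%/12 = 0.0039083; payment = 32,000 × 0.0039083 / (1 − (1+0.0039083)^−60) = $599.35.
Total interest on Offer 2 = 60 × $599.35 − $32,000 = $3,961.00.
Offer 2 is lower by $7,013.64.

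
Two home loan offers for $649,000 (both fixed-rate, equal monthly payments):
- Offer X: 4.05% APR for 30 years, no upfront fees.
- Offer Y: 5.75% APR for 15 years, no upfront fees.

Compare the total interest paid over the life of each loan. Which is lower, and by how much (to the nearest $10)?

Offer Y by $152,090

Offer X: monthly rate = 4.05%/12 = 0.0033750; payment = 649,000 × 0.0033750 / (1 − (1+0.0033750)^−360) = $3,117.16.
Total interest on Offer X = 360 × $3,117.16 − $649,000 = $473,177.60.
Offer Y: monthly rate = 5.75%/12 = 0.0047917; payment = 649,000 × 0.0047917 / (1 − (1+0.0047917)^−180) = $5,389.36.
Total interest on Offer Y = 180 × $5,389.36 − $649,000 = $321,084.80.
Offer Y is lower by $152,092.80.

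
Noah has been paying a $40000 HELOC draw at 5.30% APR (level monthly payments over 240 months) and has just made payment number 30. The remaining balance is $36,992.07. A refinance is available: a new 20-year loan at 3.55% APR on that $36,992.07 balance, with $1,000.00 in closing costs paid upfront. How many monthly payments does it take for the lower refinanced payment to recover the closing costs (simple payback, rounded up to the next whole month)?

Current payment = 40,000 × 5.3%/12 / (1 − (1+0.0044167)^−240) = $270.66.
Refinanced payment = 36,992.07 × 0.0029583 / (1 − (1+0.0029583)^−240) = $215.49.
Monthly savings = $270.66 − $215.49 = $55.17.
Break-even = $1,000.00 / $55.17 = 18.13 → 19 months.

19 months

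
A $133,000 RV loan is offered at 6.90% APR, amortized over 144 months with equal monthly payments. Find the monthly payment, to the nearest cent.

At 6.90% the monthly rate is 0.0057500, so the payment is 133,000 × 0.0057500 / (1 − 1.0057500^−144) = $1,360.67.

$1,360.67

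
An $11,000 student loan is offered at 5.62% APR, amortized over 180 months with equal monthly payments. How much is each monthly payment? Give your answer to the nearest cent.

Monthly rate = 5.62%/12 = 0.0046833; payment = 11,000 × 0.0046833 / (1 − (1+0.0046833)^−180) = $90.58.

$90.58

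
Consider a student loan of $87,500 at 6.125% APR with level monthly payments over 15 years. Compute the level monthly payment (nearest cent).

Monthly rate = 6.125%/12 = 0.0051042; payment = 87,500 × 0.0051042 / (1 − (1+0.0051042)^−180) = $744.30.

$744.30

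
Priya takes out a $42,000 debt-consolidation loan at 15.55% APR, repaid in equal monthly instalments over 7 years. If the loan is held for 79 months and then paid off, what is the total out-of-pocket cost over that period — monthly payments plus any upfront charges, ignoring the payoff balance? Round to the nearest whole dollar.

$65,055

Monthly rate = 15.55%/12 = 0.0129583; payment = 42,000 × 0.0129583 / (1 − (1+0.0129583)^−84) = $823.48.
Total outlay = 79 × $823.48 = $65,054.92.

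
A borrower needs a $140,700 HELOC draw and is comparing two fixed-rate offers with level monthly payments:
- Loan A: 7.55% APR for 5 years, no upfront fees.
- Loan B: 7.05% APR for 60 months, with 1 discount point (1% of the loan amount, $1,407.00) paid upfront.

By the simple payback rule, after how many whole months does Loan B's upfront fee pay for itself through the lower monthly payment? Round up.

43 months

Loan A: at 7.55% the monthly rate is 0.0062917, so the payment is 140,700 × 0.0062917 / (1 − 1.0062917^−60) = $2,822.68.
Loan B: at 7.05% the monthly rate is 0.0058750, so the payment is 140,700 × 0.0058750 / (1 − 1.0058750^−60) = $2,789.35.
Monthly savings = $2,822.68 − $2,789.35 = $33.33.
Break-even = $1,407.00 / $33.33 = 42.21 → 43 months.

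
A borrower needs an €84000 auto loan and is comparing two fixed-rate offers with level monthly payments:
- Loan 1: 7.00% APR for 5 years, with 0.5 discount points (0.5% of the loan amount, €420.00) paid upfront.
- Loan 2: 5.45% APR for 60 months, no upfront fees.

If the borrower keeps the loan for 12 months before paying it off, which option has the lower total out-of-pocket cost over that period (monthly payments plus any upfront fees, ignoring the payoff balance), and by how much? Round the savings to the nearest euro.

Loan 1: monthly rate = 7%/12 = 0.0058333; payment = 84,000 × 0.0058333 / (1 − (1+0.0058333)^−60) = €1,663.30.
Loan 2: at 5.45% the monthly rate is 0.0045417, so the payment is 84,000 × 0.0045417 / (1 − 1.0045417^−60) = €1,602.56.
Over 12 months: Loan 1 costs 12 × €1,663.30 + €420.00 = €20,379.60; Loan 2 costs 12 × €1,602.56 = €19,230.72.
Loan 2 is cheaper by €20,379.60 − €19,230.72 = €1,148.88.

Loan 2 by €1,149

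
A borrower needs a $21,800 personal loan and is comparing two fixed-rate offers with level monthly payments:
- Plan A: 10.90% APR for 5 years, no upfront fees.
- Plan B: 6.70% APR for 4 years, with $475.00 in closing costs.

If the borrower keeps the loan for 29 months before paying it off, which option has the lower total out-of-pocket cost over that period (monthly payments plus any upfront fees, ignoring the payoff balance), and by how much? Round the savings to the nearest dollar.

Plan A: at 10.90% the monthly rate is 0.0090833, so the payment is 21,800 × 0.0090833 / (1 − 1.0090833^−60) = $472.90.
Plan B: at 6.70% the monthly rate is 0.0055833, so the payment is 21,800 × 0.0055833 / (1 − 1.0055833^−48) = $519.00.
Over 29 months: Plan A costs 29 × $472.90 = $13,714.10; Plan B costs 29 × $519.00 + $475.00 = $15,526.00.
Plan A is cheaper by $15,526.00 − $13,714.10 = $1,811.90.

Plan A by $1,812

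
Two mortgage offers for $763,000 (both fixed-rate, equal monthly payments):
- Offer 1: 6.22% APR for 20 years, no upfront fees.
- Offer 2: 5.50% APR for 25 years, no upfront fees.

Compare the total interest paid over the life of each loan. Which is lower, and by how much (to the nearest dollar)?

Offer 1 by $70,371

Offer 1: monthly rate = 6.22%/12 = 0.0051833; payment = 763,000 × 0.0051833 / (1 − (1+0.0051833)^−240) = $5,563.65.
Total interest on Offer 1 = 240 × $5,563.65 − $763,000 = $572,276.00.
Offer 2: at 5.50% the monthly rate is 0.0045833, so the payment is 763,000 × 0.0045833 / (1 − 1.0045833^−300) = $4,685.49.
Total interest on Offer 2 = 300 × $4,685.49 − $763,000 = $642,647.00.
Offer 1 is lower by $70,371.00.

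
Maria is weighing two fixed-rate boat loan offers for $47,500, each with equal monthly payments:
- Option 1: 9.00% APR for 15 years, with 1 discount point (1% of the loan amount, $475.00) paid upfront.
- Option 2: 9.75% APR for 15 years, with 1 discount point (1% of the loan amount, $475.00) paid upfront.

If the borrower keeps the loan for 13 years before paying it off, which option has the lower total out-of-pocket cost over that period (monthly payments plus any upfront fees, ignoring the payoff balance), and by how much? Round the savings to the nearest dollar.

Option 1 by $3,342

Option 1: at 9.00% the monthly rate is 0.0075000, so the payment is 47,500 × 0.0075000 / (1 − 1.0075000^−180) = $481.78.
Option 2: monthly rate = 9.75%/12 = 0.0081250; payment = 47,500 × 0.0081250 / (1 − (1+0.0081250)^−180) = $503.20.
Over 156 months: Option 1 costs 156 × $481.78 + $475.00 = $75,632.68; Option 2 costs 156 × $503.20 + $475.00 = $78,974.20.
Option 1 is cheaper by $78,974.20 − $75,632.68 = $3,341.52.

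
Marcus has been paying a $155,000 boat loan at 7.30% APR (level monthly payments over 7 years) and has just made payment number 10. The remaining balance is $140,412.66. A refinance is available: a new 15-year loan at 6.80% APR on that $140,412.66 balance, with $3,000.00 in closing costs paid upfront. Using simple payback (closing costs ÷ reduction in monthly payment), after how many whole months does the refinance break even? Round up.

Current payment = 155,000 × 7.3%/12 / (1 − (1+0.0060833)^−84) = $2,362.16.
Refinanced payment = 140,412.66 × 0.0056667 / (1 − (1+0.0056667)^−180) = $1,246.42.
Monthly savings = $2,362.16 − $1,246.42 = $1,115.74.
Break-even = $3,000.00 / $1,115.74 = 2.69 → 3 months.

3 months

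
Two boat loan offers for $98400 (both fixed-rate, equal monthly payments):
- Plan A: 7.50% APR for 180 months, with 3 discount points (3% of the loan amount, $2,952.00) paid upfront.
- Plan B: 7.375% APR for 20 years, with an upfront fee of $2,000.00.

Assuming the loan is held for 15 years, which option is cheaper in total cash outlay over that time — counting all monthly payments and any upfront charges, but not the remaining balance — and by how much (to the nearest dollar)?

Plan B by $23,808

Plan A: monthly rate = 7.5%/12 = 0.0062500; payment = 98,400 × 0.0062500 / (1 − (1+0.0062500)^−180) = $912.18.
Plan B: monthly rate = 7.375%/12 = 0.0061458; payment = 98,400 × 0.0061458 / (1 − (1+0.0061458)^−240) = $785.20.
Over 180 months: Plan A costs 180 × $912.18 + $2,952.00 = $167,144.40; Plan B costs 180 × $785.20 + $2,000.00 = $143,336.00.
Plan B is cheaper by $167,144.40 − $143,336.00 = $23,808.40.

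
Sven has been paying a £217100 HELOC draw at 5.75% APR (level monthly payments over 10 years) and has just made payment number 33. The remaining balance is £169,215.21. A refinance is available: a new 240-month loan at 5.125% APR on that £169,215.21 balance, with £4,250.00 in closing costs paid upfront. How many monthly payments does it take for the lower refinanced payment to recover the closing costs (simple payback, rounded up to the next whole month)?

Current payment = 217,100 × 5.75%/12 / (1 − (1+0.0047917)^−120) = £2,383.09.
Refinanced payment = 169,215.21 × 0.0042708 / (1 − (1+0.0042708)^−240) = £1,128.46.
Monthly savings = £2,383.09 − £1,128.46 = £1,254.63.
Break-even = £4,250.00 / £1,254.63 = 3.39 → 4 months.

4 months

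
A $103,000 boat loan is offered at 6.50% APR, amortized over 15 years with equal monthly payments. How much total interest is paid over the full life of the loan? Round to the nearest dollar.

$58,503

At 6.50% the monthly rate is 0.0054167, so the payment is 103,000 × 0.0054167 / (1 − 1.0054167^−180) = $897.24.
Total paid = 180 × $897.24 = $161,503.20; interest = $161,503.20 − $103,000 = $58,503.20.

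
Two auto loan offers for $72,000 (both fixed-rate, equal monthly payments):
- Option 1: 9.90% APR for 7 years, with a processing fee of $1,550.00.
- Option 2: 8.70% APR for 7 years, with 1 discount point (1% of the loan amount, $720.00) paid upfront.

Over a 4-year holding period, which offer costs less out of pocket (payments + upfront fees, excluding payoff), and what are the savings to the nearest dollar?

Option 1: monthly rate = 9.9%/12 = 0.0082500; payment = 72,000 × 0.0082500 / (1 − (1+0.0082500)^−84) = $1,191.57.
Option 2: at 8.70% the monthly rate is 0.0072500, so the payment is 72,000 × 0.0072500 / (1 − 1.0072500^−84) = $1,147.48.
Over 48 months: Option 1 costs 48 × $1,191.57 + $1,550.00 = $58,745.36; Option 2 costs 48 × $1,147.48 + $720.00 = $55,799.04.
Option 2 is cheaper by $58,745.36 − $55,799.04 = $2,946.32.

Option 2 by $2,946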